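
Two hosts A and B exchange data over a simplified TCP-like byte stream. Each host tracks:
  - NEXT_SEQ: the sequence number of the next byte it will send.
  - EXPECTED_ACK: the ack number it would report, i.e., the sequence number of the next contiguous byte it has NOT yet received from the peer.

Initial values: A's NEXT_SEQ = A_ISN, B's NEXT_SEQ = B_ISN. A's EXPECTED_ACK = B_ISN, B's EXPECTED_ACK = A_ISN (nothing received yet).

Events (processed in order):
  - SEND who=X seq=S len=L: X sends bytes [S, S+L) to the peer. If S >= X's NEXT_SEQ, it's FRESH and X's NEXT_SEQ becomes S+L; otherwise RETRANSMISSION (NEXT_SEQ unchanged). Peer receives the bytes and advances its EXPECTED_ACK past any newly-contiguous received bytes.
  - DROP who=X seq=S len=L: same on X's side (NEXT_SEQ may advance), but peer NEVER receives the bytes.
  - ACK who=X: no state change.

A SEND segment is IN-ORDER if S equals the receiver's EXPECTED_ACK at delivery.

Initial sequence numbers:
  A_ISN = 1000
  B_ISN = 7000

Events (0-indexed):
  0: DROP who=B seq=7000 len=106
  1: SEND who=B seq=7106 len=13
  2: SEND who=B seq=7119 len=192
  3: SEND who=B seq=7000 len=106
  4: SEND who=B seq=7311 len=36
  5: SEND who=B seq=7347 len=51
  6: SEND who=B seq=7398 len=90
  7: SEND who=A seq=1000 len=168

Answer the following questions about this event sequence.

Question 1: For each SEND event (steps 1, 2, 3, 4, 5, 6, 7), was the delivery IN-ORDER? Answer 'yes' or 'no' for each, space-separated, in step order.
Answer: no no yes yes yes yes yes

Derivation:
Step 1: SEND seq=7106 -> out-of-order
Step 2: SEND seq=7119 -> out-of-order
Step 3: SEND seq=7000 -> in-order
Step 4: SEND seq=7311 -> in-order
Step 5: SEND seq=7347 -> in-order
Step 6: SEND seq=7398 -> in-order
Step 7: SEND seq=1000 -> in-order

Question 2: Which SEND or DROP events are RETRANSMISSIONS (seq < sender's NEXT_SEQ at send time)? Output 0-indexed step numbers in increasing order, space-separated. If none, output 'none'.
Step 0: DROP seq=7000 -> fresh
Step 1: SEND seq=7106 -> fresh
Step 2: SEND seq=7119 -> fresh
Step 3: SEND seq=7000 -> retransmit
Step 4: SEND seq=7311 -> fresh
Step 5: SEND seq=7347 -> fresh
Step 6: SEND seq=7398 -> fresh
Step 7: SEND seq=1000 -> fresh

Answer: 3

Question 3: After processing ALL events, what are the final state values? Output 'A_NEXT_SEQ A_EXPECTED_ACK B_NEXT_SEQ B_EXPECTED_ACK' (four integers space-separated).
Answer: 1168 7488 7488 1168

Derivation:
After event 0: A_seq=1000 A_ack=7000 B_seq=7106 B_ack=1000
After event 1: A_seq=1000 A_ack=7000 B_seq=7119 B_ack=1000
After event 2: A_seq=1000 A_ack=7000 B_seq=7311 B_ack=1000
After event 3: A_seq=1000 A_ack=7311 B_seq=7311 B_ack=1000
After event 4: A_seq=1000 A_ack=7347 B_seq=7347 B_ack=1000
After event 5: A_seq=1000 A_ack=7398 B_seq=7398 B_ack=1000
After event 6: A_seq=1000 A_ack=7488 B_seq=7488 B_ack=1000
After event 7: A_seq=1168 A_ack=7488 B_seq=7488 B_ack=1168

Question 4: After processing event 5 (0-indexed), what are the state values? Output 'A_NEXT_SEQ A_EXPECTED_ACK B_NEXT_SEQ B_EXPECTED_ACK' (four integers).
After event 0: A_seq=1000 A_ack=7000 B_seq=7106 B_ack=1000
After event 1: A_seq=1000 A_ack=7000 B_seq=7119 B_ack=1000
After event 2: A_seq=1000 A_ack=7000 B_seq=7311 B_ack=1000
After event 3: A_seq=1000 A_ack=7311 B_seq=7311 B_ack=1000
After event 4: A_seq=1000 A_ack=7347 B_seq=7347 B_ack=1000
After event 5: A_seq=1000 A_ack=7398 B_seq=7398 B_ack=1000

1000 7398 7398 1000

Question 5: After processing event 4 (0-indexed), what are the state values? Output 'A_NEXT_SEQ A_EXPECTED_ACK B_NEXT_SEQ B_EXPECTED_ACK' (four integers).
After event 0: A_seq=1000 A_ack=7000 B_seq=7106 B_ack=1000
After event 1: A_seq=1000 A_ack=7000 B_seq=7119 B_ack=1000
After event 2: A_seq=1000 A_ack=7000 B_seq=7311 B_ack=1000
After event 3: A_seq=1000 A_ack=7311 B_seq=7311 B_ack=1000
After event 4: A_seq=1000 A_ack=7347 B_seq=7347 B_ack=1000

1000 7347 7347 1000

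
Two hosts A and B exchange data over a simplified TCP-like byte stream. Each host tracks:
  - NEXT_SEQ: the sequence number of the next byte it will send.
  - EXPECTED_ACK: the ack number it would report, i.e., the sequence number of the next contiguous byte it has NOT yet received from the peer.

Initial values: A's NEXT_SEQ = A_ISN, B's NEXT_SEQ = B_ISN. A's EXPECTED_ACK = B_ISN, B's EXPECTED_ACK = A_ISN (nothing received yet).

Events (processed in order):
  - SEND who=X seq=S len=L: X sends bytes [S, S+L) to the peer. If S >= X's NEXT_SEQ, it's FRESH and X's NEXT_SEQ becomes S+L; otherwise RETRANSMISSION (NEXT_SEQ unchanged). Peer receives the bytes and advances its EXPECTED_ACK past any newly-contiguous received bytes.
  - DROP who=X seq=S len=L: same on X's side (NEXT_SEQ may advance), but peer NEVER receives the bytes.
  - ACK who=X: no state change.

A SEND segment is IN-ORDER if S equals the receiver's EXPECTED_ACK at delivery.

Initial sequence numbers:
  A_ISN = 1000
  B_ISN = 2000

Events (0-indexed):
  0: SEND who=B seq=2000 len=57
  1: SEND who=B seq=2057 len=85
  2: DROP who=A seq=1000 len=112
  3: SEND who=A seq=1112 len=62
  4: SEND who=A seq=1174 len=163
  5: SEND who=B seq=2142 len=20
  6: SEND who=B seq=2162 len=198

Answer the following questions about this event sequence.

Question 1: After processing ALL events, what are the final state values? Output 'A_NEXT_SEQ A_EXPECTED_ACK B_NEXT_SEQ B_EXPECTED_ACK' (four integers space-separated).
After event 0: A_seq=1000 A_ack=2057 B_seq=2057 B_ack=1000
After event 1: A_seq=1000 A_ack=2142 B_seq=2142 B_ack=1000
After event 2: A_seq=1112 A_ack=2142 B_seq=2142 B_ack=1000
After event 3: A_seq=1174 A_ack=2142 B_seq=2142 B_ack=1000
After event 4: A_seq=1337 A_ack=2142 B_seq=2142 B_ack=1000
After event 5: A_seq=1337 A_ack=2162 B_seq=2162 B_ack=1000
After event 6: A_seq=1337 A_ack=2360 B_seq=2360 B_ack=1000

Answer: 1337 2360 2360 1000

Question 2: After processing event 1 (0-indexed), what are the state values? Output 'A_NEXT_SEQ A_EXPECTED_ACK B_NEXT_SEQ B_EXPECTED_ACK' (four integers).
After event 0: A_seq=1000 A_ack=2057 B_seq=2057 B_ack=1000
After event 1: A_seq=1000 A_ack=2142 B_seq=2142 B_ack=1000

1000 2142 2142 1000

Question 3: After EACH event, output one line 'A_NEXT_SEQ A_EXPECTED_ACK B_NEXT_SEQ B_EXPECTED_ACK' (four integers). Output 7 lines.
1000 2057 2057 1000
1000 2142 2142 1000
1112 2142 2142 1000
1174 2142 2142 1000
1337 2142 2142 1000
1337 2162 2162 1000
1337 2360 2360 1000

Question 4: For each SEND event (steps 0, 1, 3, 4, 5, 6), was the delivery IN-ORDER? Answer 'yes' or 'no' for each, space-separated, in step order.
Step 0: SEND seq=2000 -> in-order
Step 1: SEND seq=2057 -> in-order
Step 3: SEND seq=1112 -> out-of-order
Step 4: SEND seq=1174 -> out-of-order
Step 5: SEND seq=2142 -> in-order
Step 6: SEND seq=2162 -> in-order

Answer: yes yes no no yes yes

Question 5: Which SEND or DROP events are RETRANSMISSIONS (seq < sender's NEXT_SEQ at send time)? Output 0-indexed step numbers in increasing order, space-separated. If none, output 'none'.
Answer: none

Derivation:
Step 0: SEND seq=2000 -> fresh
Step 1: SEND seq=2057 -> fresh
Step 2: DROP seq=1000 -> fresh
Step 3: SEND seq=1112 -> fresh
Step 4: SEND seq=1174 -> fresh
Step 5: SEND seq=2142 -> fresh
Step 6: SEND seq=2162 -> fresh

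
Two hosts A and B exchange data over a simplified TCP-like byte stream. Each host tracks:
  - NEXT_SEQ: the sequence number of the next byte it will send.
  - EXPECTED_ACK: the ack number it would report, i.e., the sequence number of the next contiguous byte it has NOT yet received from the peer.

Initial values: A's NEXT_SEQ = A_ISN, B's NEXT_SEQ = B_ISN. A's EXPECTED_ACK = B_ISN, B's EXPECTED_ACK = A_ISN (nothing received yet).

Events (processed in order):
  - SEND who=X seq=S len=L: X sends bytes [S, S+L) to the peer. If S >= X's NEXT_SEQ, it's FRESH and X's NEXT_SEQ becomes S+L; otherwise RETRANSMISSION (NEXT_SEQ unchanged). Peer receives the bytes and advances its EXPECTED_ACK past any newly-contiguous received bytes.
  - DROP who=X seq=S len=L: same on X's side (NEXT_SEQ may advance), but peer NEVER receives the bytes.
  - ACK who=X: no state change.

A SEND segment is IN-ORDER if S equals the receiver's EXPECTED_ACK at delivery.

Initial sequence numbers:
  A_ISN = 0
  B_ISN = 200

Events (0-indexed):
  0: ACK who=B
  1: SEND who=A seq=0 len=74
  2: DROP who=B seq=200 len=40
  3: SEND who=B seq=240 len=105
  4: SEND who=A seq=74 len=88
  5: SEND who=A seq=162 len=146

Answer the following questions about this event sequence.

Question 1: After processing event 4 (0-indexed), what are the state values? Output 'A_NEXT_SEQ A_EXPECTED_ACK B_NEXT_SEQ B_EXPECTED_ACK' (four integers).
After event 0: A_seq=0 A_ack=200 B_seq=200 B_ack=0
After event 1: A_seq=74 A_ack=200 B_seq=200 B_ack=74
After event 2: A_seq=74 A_ack=200 B_seq=240 B_ack=74
After event 3: A_seq=74 A_ack=200 B_seq=345 B_ack=74
After event 4: A_seq=162 A_ack=200 B_seq=345 B_ack=162

162 200 345 162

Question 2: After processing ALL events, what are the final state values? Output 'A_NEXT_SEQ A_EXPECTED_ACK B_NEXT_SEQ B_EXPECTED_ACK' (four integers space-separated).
After event 0: A_seq=0 A_ack=200 B_seq=200 B_ack=0
After event 1: A_seq=74 A_ack=200 B_seq=200 B_ack=74
After event 2: A_seq=74 A_ack=200 B_seq=240 B_ack=74
After event 3: A_seq=74 A_ack=200 B_seq=345 B_ack=74
After event 4: A_seq=162 A_ack=200 B_seq=345 B_ack=162
After event 5: A_seq=308 A_ack=200 B_seq=345 B_ack=308

Answer: 308 200 345 308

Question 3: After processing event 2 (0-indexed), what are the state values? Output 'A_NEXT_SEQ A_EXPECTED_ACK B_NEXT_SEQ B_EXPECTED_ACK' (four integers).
After event 0: A_seq=0 A_ack=200 B_seq=200 B_ack=0
After event 1: A_seq=74 A_ack=200 B_seq=200 B_ack=74
After event 2: A_seq=74 A_ack=200 B_seq=240 B_ack=74

74 200 240 74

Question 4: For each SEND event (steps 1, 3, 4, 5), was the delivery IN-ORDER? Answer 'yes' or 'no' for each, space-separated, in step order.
Step 1: SEND seq=0 -> in-order
Step 3: SEND seq=240 -> out-of-order
Step 4: SEND seq=74 -> in-order
Step 5: SEND seq=162 -> in-order

Answer: yes no yes yes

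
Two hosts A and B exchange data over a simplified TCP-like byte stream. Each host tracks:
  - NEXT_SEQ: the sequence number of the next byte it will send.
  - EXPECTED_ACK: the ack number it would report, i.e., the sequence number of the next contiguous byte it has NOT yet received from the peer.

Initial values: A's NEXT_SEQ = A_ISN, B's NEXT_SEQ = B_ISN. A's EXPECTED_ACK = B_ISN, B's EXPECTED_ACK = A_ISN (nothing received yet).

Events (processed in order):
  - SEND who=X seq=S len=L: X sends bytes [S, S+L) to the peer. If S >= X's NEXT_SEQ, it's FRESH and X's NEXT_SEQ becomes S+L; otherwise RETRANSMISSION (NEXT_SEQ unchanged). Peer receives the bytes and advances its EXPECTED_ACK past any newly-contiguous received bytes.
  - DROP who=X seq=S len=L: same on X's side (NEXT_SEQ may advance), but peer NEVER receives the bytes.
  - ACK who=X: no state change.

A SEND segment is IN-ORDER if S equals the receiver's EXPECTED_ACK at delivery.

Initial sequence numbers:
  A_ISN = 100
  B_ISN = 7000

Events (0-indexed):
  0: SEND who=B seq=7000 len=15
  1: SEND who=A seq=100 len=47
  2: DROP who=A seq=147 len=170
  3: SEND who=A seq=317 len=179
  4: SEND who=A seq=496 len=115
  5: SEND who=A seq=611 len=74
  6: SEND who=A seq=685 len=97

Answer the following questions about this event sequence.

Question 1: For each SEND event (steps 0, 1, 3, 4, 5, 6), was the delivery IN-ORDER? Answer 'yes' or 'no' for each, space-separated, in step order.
Step 0: SEND seq=7000 -> in-order
Step 1: SEND seq=100 -> in-order
Step 3: SEND seq=317 -> out-of-order
Step 4: SEND seq=496 -> out-of-order
Step 5: SEND seq=611 -> out-of-order
Step 6: SEND seq=685 -> out-of-order

Answer: yes yes no no no no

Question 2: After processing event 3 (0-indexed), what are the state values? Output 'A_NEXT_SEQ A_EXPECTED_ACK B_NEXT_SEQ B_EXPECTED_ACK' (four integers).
After event 0: A_seq=100 A_ack=7015 B_seq=7015 B_ack=100
After event 1: A_seq=147 A_ack=7015 B_seq=7015 B_ack=147
After event 2: A_seq=317 A_ack=7015 B_seq=7015 B_ack=147
After event 3: A_seq=496 A_ack=7015 B_seq=7015 B_ack=147

496 7015 7015 147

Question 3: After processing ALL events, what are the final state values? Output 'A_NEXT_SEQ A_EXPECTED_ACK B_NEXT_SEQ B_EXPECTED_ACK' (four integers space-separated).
After event 0: A_seq=100 A_ack=7015 B_seq=7015 B_ack=100
After event 1: A_seq=147 A_ack=7015 B_seq=7015 B_ack=147
After event 2: A_seq=317 A_ack=7015 B_seq=7015 B_ack=147
After event 3: A_seq=496 A_ack=7015 B_seq=7015 B_ack=147
After event 4: A_seq=611 A_ack=7015 B_seq=7015 B_ack=147
After event 5: A_seq=685 A_ack=7015 B_seq=7015 B_ack=147
After event 6: A_seq=782 A_ack=7015 B_seq=7015 B_ack=147

Answer: 782 7015 7015 147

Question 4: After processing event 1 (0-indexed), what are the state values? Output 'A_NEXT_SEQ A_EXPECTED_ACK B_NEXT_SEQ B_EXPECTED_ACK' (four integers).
After event 0: A_seq=100 A_ack=7015 B_seq=7015 B_ack=100
After event 1: A_seq=147 A_ack=7015 B_seq=7015 B_ack=147

147 7015 7015 147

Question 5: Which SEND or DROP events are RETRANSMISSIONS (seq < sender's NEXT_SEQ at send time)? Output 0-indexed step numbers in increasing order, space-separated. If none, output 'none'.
Step 0: SEND seq=7000 -> fresh
Step 1: SEND seq=100 -> fresh
Step 2: DROP seq=147 -> fresh
Step 3: SEND seq=317 -> fresh
Step 4: SEND seq=496 -> fresh
Step 5: SEND seq=611 -> fresh
Step 6: SEND seq=685 -> fresh

Answer: none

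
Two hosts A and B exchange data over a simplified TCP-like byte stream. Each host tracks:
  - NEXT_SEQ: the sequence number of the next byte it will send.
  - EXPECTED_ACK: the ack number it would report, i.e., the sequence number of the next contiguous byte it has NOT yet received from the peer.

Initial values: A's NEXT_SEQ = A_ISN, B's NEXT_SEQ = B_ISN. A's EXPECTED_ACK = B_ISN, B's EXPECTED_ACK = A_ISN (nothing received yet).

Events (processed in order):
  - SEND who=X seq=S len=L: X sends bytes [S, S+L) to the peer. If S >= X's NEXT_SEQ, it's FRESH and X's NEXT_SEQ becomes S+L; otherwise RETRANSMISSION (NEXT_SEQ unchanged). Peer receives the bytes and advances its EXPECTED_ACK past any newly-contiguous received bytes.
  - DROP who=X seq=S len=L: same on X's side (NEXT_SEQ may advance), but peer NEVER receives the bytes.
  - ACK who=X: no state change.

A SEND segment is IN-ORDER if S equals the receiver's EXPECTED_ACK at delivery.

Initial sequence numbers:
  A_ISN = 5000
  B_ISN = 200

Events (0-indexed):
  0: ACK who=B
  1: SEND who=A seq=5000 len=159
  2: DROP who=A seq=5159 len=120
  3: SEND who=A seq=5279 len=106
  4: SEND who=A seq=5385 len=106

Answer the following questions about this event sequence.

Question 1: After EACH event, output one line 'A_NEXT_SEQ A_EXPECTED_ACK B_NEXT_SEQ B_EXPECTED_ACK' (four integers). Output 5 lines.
5000 200 200 5000
5159 200 200 5159
5279 200 200 5159
5385 200 200 5159
5491 200 200 5159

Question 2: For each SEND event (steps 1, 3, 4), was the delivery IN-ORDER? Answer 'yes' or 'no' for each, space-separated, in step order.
Step 1: SEND seq=5000 -> in-order
Step 3: SEND seq=5279 -> out-of-order
Step 4: SEND seq=5385 -> out-of-order

Answer: yes no no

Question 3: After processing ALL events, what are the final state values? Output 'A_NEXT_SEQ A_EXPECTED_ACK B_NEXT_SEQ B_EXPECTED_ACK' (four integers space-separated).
Answer: 5491 200 200 5159

Derivation:
After event 0: A_seq=5000 A_ack=200 B_seq=200 B_ack=5000
After event 1: A_seq=5159 A_ack=200 B_seq=200 B_ack=5159
After event 2: A_seq=5279 A_ack=200 B_seq=200 B_ack=5159
After event 3: A_seq=5385 A_ack=200 B_seq=200 B_ack=5159
After event 4: A_seq=5491 A_ack=200 B_seq=200 B_ack=5159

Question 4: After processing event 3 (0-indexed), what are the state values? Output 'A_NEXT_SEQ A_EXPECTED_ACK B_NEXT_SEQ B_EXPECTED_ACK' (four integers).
After event 0: A_seq=5000 A_ack=200 B_seq=200 B_ack=5000
After event 1: A_seq=5159 A_ack=200 B_seq=200 B_ack=5159
After event 2: A_seq=5279 A_ack=200 B_seq=200 B_ack=5159
After event 3: A_seq=5385 A_ack=200 B_seq=200 B_ack=5159

5385 200 200 5159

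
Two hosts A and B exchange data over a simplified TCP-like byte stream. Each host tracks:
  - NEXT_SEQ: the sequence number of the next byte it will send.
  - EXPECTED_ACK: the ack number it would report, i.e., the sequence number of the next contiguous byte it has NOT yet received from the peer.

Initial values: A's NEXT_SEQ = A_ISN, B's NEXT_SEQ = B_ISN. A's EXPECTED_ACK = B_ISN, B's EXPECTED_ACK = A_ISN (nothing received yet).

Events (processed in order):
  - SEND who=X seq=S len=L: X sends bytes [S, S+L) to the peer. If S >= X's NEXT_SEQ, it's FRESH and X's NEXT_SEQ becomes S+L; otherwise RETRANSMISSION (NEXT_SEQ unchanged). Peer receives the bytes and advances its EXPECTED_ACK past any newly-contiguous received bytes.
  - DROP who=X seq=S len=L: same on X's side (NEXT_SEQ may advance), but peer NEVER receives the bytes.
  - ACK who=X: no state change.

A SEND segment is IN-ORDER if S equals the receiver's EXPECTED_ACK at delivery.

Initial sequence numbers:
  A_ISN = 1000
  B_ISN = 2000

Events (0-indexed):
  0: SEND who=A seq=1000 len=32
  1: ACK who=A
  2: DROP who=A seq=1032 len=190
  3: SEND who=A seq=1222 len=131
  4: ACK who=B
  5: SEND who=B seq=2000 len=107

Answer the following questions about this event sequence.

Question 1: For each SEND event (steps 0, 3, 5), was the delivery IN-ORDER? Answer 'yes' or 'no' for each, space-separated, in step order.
Answer: yes no yes

Derivation:
Step 0: SEND seq=1000 -> in-order
Step 3: SEND seq=1222 -> out-of-order
Step 5: SEND seq=2000 -> in-order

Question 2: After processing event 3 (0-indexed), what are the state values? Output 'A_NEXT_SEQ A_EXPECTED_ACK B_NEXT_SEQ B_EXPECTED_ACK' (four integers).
After event 0: A_seq=1032 A_ack=2000 B_seq=2000 B_ack=1032
After event 1: A_seq=1032 A_ack=2000 B_seq=2000 B_ack=1032
After event 2: A_seq=1222 A_ack=2000 B_seq=2000 B_ack=1032
After event 3: A_seq=1353 A_ack=2000 B_seq=2000 B_ack=1032

1353 2000 2000 1032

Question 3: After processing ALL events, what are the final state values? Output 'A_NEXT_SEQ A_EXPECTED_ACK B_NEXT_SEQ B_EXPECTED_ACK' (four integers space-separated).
After event 0: A_seq=1032 A_ack=2000 B_seq=2000 B_ack=1032
After event 1: A_seq=1032 A_ack=2000 B_seq=2000 B_ack=1032
After event 2: A_seq=1222 A_ack=2000 B_seq=2000 B_ack=1032
After event 3: A_seq=1353 A_ack=2000 B_seq=2000 B_ack=1032
After event 4: A_seq=1353 A_ack=2000 B_seq=2000 B_ack=1032
After event 5: A_seq=1353 A_ack=2107 B_seq=2107 B_ack=1032

Answer: 1353 2107 2107 1032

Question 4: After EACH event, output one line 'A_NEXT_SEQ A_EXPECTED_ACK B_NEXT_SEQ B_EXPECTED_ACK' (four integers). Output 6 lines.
1032 2000 2000 1032
1032 2000 2000 1032
1222 2000 2000 1032
1353 2000 2000 1032
1353 2000 2000 1032
1353 2107 2107 1032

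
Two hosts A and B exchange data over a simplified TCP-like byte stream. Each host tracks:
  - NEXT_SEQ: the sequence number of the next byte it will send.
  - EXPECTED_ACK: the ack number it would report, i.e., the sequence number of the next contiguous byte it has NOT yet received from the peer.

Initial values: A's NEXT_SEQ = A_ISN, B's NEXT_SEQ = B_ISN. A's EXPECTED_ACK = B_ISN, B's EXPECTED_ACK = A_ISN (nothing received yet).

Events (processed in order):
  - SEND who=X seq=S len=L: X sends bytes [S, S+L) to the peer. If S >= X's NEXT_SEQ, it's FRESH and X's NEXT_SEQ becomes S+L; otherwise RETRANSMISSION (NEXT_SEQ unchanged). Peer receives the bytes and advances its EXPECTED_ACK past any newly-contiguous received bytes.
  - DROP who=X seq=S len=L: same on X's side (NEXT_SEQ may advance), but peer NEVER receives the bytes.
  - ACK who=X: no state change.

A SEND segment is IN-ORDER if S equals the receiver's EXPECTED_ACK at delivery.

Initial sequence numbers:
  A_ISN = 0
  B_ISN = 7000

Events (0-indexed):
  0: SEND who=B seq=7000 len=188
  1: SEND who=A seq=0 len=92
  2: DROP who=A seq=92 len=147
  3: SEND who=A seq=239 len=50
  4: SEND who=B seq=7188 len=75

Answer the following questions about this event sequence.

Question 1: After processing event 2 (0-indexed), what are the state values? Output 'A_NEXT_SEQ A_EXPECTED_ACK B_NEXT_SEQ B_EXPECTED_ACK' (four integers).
After event 0: A_seq=0 A_ack=7188 B_seq=7188 B_ack=0
After event 1: A_seq=92 A_ack=7188 B_seq=7188 B_ack=92
After event 2: A_seq=239 A_ack=7188 B_seq=7188 B_ack=92

239 7188 7188 92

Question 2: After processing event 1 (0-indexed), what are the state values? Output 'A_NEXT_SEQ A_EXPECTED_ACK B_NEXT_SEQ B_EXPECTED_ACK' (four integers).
After event 0: A_seq=0 A_ack=7188 B_seq=7188 B_ack=0
After event 1: A_seq=92 A_ack=7188 B_seq=7188 B_ack=92

92 7188 7188 92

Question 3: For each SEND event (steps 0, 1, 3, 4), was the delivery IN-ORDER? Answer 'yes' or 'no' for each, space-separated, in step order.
Answer: yes yes no yes

Derivation:
Step 0: SEND seq=7000 -> in-order
Step 1: SEND seq=0 -> in-order
Step 3: SEND seq=239 -> out-of-order
Step 4: SEND seq=7188 -> in-order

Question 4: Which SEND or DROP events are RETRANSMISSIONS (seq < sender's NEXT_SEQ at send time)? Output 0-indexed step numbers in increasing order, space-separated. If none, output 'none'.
Step 0: SEND seq=7000 -> fresh
Step 1: SEND seq=0 -> fresh
Step 2: DROP seq=92 -> fresh
Step 3: SEND seq=239 -> fresh
Step 4: SEND seq=7188 -> fresh

Answer: none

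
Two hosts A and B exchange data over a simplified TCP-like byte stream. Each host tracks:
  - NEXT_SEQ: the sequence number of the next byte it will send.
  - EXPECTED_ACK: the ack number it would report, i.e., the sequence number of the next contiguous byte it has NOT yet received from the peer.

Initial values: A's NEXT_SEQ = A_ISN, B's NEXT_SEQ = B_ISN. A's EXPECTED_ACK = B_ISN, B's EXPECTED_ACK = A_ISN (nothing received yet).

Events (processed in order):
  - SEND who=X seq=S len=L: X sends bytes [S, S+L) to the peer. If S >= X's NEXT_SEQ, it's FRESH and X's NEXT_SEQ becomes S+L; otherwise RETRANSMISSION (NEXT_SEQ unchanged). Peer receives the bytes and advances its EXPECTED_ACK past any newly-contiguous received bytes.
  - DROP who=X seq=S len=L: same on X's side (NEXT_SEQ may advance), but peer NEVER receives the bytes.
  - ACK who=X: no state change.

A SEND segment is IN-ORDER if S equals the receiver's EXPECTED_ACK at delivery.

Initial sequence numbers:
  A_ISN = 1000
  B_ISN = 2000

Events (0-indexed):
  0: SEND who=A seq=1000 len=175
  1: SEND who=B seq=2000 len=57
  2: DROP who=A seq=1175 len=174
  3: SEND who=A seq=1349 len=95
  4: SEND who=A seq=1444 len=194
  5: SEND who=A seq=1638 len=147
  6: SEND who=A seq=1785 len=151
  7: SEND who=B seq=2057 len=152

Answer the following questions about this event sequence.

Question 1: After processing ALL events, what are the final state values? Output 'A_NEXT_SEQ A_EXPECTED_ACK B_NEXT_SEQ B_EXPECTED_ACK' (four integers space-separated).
Answer: 1936 2209 2209 1175

Derivation:
After event 0: A_seq=1175 A_ack=2000 B_seq=2000 B_ack=1175
After event 1: A_seq=1175 A_ack=2057 B_seq=2057 B_ack=1175
After event 2: A_seq=1349 A_ack=2057 B_seq=2057 B_ack=1175
After event 3: A_seq=1444 A_ack=2057 B_seq=2057 B_ack=1175
After event 4: A_seq=1638 A_ack=2057 B_seq=2057 B_ack=1175
After event 5: A_seq=1785 A_ack=2057 B_seq=2057 B_ack=1175
After event 6: A_seq=1936 A_ack=2057 B_seq=2057 B_ack=1175
After event 7: A_seq=1936 A_ack=2209 B_seq=2209 B_ack=1175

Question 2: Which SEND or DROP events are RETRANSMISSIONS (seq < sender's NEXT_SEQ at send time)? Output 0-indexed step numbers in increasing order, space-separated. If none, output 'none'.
Answer: none

Derivation:
Step 0: SEND seq=1000 -> fresh
Step 1: SEND seq=2000 -> fresh
Step 2: DROP seq=1175 -> fresh
Step 3: SEND seq=1349 -> fresh
Step 4: SEND seq=1444 -> fresh
Step 5: SEND seq=1638 -> fresh
Step 6: SEND seq=1785 -> fresh
Step 7: SEND seq=2057 -> fresh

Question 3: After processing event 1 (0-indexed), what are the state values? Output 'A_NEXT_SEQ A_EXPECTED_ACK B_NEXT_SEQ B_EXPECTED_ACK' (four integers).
After event 0: A_seq=1175 A_ack=2000 B_seq=2000 B_ack=1175
After event 1: A_seq=1175 A_ack=2057 B_seq=2057 B_ack=1175

1175 2057 2057 1175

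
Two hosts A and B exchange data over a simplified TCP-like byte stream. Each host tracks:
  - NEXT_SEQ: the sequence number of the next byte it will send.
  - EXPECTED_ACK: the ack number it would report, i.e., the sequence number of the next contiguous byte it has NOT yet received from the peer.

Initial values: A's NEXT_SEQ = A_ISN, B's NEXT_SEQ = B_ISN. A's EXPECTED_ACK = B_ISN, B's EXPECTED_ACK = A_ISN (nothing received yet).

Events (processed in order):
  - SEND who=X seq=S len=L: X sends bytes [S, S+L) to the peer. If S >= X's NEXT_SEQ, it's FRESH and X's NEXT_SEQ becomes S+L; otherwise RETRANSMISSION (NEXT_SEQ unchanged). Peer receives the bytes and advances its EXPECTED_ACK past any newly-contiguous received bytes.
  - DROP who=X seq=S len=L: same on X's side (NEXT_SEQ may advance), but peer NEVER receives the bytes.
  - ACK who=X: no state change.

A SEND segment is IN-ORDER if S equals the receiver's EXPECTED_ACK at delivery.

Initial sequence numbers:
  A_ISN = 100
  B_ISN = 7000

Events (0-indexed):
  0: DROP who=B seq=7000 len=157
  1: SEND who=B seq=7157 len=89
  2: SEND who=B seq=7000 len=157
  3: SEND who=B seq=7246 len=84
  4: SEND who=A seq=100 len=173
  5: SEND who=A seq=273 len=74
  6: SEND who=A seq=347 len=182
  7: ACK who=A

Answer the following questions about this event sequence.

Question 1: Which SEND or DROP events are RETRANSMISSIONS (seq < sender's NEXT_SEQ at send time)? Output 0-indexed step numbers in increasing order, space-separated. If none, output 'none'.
Step 0: DROP seq=7000 -> fresh
Step 1: SEND seq=7157 -> fresh
Step 2: SEND seq=7000 -> retransmit
Step 3: SEND seq=7246 -> fresh
Step 4: SEND seq=100 -> fresh
Step 5: SEND seq=273 -> fresh
Step 6: SEND seq=347 -> fresh

Answer: 2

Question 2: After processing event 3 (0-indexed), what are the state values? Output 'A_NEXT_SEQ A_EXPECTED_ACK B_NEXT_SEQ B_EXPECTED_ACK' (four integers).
After event 0: A_seq=100 A_ack=7000 B_seq=7157 B_ack=100
After event 1: A_seq=100 A_ack=7000 B_seq=7246 B_ack=100
After event 2: A_seq=100 A_ack=7246 B_seq=7246 B_ack=100
After event 3: A_seq=100 A_ack=7330 B_seq=7330 B_ack=100

100 7330 7330 100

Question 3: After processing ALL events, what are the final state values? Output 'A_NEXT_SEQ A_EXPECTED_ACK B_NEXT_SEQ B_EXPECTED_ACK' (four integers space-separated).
After event 0: A_seq=100 A_ack=7000 B_seq=7157 B_ack=100
After event 1: A_seq=100 A_ack=7000 B_seq=7246 B_ack=100
After event 2: A_seq=100 A_ack=7246 B_seq=7246 B_ack=100
After event 3: A_seq=100 A_ack=7330 B_seq=7330 B_ack=100
After event 4: A_seq=273 A_ack=7330 B_seq=7330 B_ack=273
After event 5: A_seq=347 A_ack=7330 B_seq=7330 B_ack=347
After event 6: A_seq=529 A_ack=7330 B_seq=7330 B_ack=529
After event 7: A_seq=529 A_ack=7330 B_seq=7330 B_ack=529

Answer: 529 7330 7330 529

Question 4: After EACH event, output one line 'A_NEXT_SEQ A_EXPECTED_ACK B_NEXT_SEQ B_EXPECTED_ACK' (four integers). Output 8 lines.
100 7000 7157 100
100 7000 7246 100
100 7246 7246 100
100 7330 7330 100
273 7330 7330 273
347 7330 7330 347
529 7330 7330 529
529 7330 7330 529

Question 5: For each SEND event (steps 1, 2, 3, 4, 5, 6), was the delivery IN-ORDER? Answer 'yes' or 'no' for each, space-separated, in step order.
Step 1: SEND seq=7157 -> out-of-order
Step 2: SEND seq=7000 -> in-order
Step 3: SEND seq=7246 -> in-order
Step 4: SEND seq=100 -> in-order
Step 5: SEND seq=273 -> in-order
Step 6: SEND seq=347 -> in-order

Answer: no yes yes yes yes yes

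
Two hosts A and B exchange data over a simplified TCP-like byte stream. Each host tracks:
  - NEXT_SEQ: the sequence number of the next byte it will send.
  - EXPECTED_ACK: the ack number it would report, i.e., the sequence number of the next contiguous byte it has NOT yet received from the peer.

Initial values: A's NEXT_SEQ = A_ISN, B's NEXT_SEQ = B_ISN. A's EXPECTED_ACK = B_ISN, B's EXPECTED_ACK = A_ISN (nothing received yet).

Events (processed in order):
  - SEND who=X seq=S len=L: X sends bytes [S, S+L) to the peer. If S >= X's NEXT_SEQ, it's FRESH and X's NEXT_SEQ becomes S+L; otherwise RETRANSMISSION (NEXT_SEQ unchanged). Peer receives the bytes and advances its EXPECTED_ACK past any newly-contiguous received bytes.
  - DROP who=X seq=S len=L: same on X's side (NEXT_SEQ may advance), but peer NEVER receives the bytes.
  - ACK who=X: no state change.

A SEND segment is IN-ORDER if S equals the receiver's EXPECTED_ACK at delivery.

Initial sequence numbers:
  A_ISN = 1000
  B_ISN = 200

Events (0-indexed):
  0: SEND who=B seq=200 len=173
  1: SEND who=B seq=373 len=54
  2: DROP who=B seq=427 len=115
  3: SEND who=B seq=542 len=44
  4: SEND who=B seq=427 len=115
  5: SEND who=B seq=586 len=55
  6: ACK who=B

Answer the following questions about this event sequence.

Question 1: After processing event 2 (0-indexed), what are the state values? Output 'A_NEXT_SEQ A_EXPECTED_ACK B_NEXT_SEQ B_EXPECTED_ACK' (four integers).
After event 0: A_seq=1000 A_ack=373 B_seq=373 B_ack=1000
After event 1: A_seq=1000 A_ack=427 B_seq=427 B_ack=1000
After event 2: A_seq=1000 A_ack=427 B_seq=542 B_ack=1000

1000 427 542 1000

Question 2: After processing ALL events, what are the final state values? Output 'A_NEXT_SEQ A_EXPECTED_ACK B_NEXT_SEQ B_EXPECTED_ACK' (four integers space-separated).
After event 0: A_seq=1000 A_ack=373 B_seq=373 B_ack=1000
After event 1: A_seq=1000 A_ack=427 B_seq=427 B_ack=1000
After event 2: A_seq=1000 A_ack=427 B_seq=542 B_ack=1000
After event 3: A_seq=1000 A_ack=427 B_seq=586 B_ack=1000
After event 4: A_seq=1000 A_ack=586 B_seq=586 B_ack=1000
After event 5: A_seq=1000 A_ack=641 B_seq=641 B_ack=1000
After event 6: A_seq=1000 A_ack=641 B_seq=641 B_ack=1000

Answer: 1000 641 641 1000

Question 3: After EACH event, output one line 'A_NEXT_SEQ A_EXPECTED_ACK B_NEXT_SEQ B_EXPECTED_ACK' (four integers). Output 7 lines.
1000 373 373 1000
1000 427 427 1000
1000 427 542 1000
1000 427 586 1000
1000 586 586 1000
1000 641 641 1000
1000 641 641 1000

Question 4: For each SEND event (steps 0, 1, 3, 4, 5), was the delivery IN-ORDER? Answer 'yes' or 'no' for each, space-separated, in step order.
Answer: yes yes no yes yes

Derivation:
Step 0: SEND seq=200 -> in-order
Step 1: SEND seq=373 -> in-order
Step 3: SEND seq=542 -> out-of-order
Step 4: SEND seq=427 -> in-order
Step 5: SEND seq=586 -> in-order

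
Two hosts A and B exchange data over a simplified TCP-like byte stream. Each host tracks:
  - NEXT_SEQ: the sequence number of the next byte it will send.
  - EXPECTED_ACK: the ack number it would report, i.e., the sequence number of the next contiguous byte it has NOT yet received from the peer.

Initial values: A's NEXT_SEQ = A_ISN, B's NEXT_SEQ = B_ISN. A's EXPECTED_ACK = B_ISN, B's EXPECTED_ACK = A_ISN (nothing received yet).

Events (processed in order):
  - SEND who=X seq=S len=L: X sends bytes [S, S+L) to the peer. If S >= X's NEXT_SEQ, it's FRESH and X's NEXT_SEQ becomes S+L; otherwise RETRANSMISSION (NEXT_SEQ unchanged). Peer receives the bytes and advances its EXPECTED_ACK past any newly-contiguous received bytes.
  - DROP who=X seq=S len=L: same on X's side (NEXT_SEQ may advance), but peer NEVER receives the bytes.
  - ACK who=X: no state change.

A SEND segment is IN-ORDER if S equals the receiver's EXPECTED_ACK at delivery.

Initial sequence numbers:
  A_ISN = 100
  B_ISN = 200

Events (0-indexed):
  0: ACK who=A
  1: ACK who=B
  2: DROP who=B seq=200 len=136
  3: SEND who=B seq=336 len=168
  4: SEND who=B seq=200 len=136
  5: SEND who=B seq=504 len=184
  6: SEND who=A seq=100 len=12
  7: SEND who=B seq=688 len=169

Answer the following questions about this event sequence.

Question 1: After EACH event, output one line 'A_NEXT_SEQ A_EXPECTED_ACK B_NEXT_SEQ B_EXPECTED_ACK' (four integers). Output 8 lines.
100 200 200 100
100 200 200 100
100 200 336 100
100 200 504 100
100 504 504 100
100 688 688 100
112 688 688 112
112 857 857 112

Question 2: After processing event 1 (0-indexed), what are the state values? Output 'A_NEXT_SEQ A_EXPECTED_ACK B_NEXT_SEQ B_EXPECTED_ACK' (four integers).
After event 0: A_seq=100 A_ack=200 B_seq=200 B_ack=100
After event 1: A_seq=100 A_ack=200 B_seq=200 B_ack=100

100 200 200 100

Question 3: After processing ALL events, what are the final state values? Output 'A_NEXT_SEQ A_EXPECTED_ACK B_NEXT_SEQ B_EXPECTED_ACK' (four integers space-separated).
Answer: 112 857 857 112

Derivation:
After event 0: A_seq=100 A_ack=200 B_seq=200 B_ack=100
After event 1: A_seq=100 A_ack=200 B_seq=200 B_ack=100
After event 2: A_seq=100 A_ack=200 B_seq=336 B_ack=100
After event 3: A_seq=100 A_ack=200 B_seq=504 B_ack=100
After event 4: A_seq=100 A_ack=504 B_seq=504 B_ack=100
After event 5: A_seq=100 A_ack=688 B_seq=688 B_ack=100
After event 6: A_seq=112 A_ack=688 B_seq=688 B_ack=112
After event 7: A_seq=112 A_ack=857 B_seq=857 B_ack=112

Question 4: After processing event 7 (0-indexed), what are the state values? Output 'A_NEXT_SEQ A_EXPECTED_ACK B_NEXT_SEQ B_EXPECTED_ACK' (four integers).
After event 0: A_seq=100 A_ack=200 B_seq=200 B_ack=100
After event 1: A_seq=100 A_ack=200 B_seq=200 B_ack=100
After event 2: A_seq=100 A_ack=200 B_seq=336 B_ack=100
After event 3: A_seq=100 A_ack=200 B_seq=504 B_ack=100
After event 4: A_seq=100 A_ack=504 B_seq=504 B_ack=100
After event 5: A_seq=100 A_ack=688 B_seq=688 B_ack=100
After event 6: A_seq=112 A_ack=688 B_seq=688 B_ack=112
After event 7: A_seq=112 A_ack=857 B_seq=857 B_ack=112

112 857 857 112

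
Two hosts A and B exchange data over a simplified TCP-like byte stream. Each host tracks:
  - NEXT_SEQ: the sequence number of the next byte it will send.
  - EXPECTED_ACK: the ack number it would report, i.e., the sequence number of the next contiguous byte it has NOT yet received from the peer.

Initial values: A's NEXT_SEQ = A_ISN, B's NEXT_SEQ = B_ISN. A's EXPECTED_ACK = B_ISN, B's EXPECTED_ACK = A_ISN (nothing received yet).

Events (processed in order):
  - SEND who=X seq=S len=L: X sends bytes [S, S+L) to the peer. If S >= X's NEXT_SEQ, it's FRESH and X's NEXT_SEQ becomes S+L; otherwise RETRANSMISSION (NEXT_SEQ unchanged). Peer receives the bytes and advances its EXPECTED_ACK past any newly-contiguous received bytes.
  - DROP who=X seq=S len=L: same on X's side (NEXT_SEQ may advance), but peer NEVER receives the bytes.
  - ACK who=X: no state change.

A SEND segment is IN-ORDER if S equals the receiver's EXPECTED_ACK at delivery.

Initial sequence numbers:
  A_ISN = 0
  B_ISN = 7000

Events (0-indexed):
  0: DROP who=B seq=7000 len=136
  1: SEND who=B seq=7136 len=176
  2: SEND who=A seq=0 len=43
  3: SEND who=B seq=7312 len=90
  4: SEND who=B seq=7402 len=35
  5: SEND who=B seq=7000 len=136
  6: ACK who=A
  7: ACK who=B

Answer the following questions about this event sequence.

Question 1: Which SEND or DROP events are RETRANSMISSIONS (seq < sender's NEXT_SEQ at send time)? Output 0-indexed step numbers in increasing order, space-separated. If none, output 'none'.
Step 0: DROP seq=7000 -> fresh
Step 1: SEND seq=7136 -> fresh
Step 2: SEND seq=0 -> fresh
Step 3: SEND seq=7312 -> fresh
Step 4: SEND seq=7402 -> fresh
Step 5: SEND seq=7000 -> retransmit

Answer: 5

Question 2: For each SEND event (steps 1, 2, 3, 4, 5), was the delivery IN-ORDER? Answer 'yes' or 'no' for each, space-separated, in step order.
Step 1: SEND seq=7136 -> out-of-order
Step 2: SEND seq=0 -> in-order
Step 3: SEND seq=7312 -> out-of-order
Step 4: SEND seq=7402 -> out-of-order
Step 5: SEND seq=7000 -> in-order

Answer: no yes no no yes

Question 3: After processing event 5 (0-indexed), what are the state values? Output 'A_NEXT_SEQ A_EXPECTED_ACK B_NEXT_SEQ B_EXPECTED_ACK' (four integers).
After event 0: A_seq=0 A_ack=7000 B_seq=7136 B_ack=0
After event 1: A_seq=0 A_ack=7000 B_seq=7312 B_ack=0
After event 2: A_seq=43 A_ack=7000 B_seq=7312 B_ack=43
After event 3: A_seq=43 A_ack=7000 B_seq=7402 B_ack=43
After event 4: A_seq=43 A_ack=7000 B_seq=7437 B_ack=43
After event 5: A_seq=43 A_ack=7437 B_seq=7437 B_ack=43

43 7437 7437 43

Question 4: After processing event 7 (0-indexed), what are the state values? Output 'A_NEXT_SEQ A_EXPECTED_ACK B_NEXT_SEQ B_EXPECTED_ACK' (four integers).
After event 0: A_seq=0 A_ack=7000 B_seq=7136 B_ack=0
After event 1: A_seq=0 A_ack=7000 B_seq=7312 B_ack=0
After event 2: A_seq=43 A_ack=7000 B_seq=7312 B_ack=43
After event 3: A_seq=43 A_ack=7000 B_seq=7402 B_ack=43
After event 4: A_seq=43 A_ack=7000 B_seq=7437 B_ack=43
After event 5: A_seq=43 A_ack=7437 B_seq=7437 B_ack=43
After event 6: A_seq=43 A_ack=7437 B_seq=7437 B_ack=43
After event 7: A_seq=43 A_ack=7437 B_seq=7437 B_ack=43

43 7437 7437 43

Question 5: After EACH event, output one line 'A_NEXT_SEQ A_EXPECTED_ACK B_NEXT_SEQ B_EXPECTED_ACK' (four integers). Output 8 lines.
0 7000 7136 0
0 7000 7312 0
43 7000 7312 43
43 7000 7402 43
43 7000 7437 43
43 7437 7437 43
43 7437 7437 43
43 7437 7437 43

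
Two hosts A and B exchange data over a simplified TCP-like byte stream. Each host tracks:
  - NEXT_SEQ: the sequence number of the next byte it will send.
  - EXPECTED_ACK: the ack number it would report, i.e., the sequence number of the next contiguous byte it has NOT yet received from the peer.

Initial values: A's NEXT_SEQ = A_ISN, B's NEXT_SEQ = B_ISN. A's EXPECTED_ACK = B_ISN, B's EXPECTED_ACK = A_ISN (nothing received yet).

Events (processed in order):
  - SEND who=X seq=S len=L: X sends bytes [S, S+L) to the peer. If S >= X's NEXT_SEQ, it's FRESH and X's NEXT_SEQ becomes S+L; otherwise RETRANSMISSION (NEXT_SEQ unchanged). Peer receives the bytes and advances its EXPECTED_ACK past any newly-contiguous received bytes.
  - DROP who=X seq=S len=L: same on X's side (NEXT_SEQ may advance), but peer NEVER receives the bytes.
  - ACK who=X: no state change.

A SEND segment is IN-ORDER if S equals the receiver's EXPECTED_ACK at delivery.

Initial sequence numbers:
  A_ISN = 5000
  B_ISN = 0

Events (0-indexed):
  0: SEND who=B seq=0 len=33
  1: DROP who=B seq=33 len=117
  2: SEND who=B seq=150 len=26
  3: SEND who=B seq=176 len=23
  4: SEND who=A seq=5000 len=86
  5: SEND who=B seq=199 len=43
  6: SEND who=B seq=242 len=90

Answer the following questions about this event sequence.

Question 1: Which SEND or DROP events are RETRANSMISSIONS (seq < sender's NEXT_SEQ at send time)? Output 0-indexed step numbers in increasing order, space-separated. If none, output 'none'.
Step 0: SEND seq=0 -> fresh
Step 1: DROP seq=33 -> fresh
Step 2: SEND seq=150 -> fresh
Step 3: SEND seq=176 -> fresh
Step 4: SEND seq=5000 -> fresh
Step 5: SEND seq=199 -> fresh
Step 6: SEND seq=242 -> fresh

Answer: none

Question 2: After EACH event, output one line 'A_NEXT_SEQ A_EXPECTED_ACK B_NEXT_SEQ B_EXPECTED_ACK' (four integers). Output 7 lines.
5000 33 33 5000
5000 33 150 5000
5000 33 176 5000
5000 33 199 5000
5086 33 199 5086
5086 33 242 5086
5086 33 332 5086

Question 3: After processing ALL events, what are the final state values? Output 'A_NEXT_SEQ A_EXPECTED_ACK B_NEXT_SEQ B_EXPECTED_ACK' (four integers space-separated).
After event 0: A_seq=5000 A_ack=33 B_seq=33 B_ack=5000
After event 1: A_seq=5000 A_ack=33 B_seq=150 B_ack=5000
After event 2: A_seq=5000 A_ack=33 B_seq=176 B_ack=5000
After event 3: A_seq=5000 A_ack=33 B_seq=199 B_ack=5000
After event 4: A_seq=5086 A_ack=33 B_seq=199 B_ack=5086
After event 5: A_seq=5086 A_ack=33 B_seq=242 B_ack=5086
After event 6: A_seq=5086 A_ack=33 B_seq=332 B_ack=5086

Answer: 5086 33 332 5086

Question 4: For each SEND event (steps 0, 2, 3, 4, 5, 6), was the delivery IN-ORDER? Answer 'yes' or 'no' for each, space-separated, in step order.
Answer: yes no no yes no no

Derivation:
Step 0: SEND seq=0 -> in-order
Step 2: SEND seq=150 -> out-of-order
Step 3: SEND seq=176 -> out-of-order
Step 4: SEND seq=5000 -> in-order
Step 5: SEND seq=199 -> out-of-order
Step 6: SEND seq=242 -> out-of-order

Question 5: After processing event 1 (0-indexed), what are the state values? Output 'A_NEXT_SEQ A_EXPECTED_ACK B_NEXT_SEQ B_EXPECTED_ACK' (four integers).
After event 0: A_seq=5000 A_ack=33 B_seq=33 B_ack=5000
After event 1: A_seq=5000 A_ack=33 B_seq=150 B_ack=5000

5000 33 150 5000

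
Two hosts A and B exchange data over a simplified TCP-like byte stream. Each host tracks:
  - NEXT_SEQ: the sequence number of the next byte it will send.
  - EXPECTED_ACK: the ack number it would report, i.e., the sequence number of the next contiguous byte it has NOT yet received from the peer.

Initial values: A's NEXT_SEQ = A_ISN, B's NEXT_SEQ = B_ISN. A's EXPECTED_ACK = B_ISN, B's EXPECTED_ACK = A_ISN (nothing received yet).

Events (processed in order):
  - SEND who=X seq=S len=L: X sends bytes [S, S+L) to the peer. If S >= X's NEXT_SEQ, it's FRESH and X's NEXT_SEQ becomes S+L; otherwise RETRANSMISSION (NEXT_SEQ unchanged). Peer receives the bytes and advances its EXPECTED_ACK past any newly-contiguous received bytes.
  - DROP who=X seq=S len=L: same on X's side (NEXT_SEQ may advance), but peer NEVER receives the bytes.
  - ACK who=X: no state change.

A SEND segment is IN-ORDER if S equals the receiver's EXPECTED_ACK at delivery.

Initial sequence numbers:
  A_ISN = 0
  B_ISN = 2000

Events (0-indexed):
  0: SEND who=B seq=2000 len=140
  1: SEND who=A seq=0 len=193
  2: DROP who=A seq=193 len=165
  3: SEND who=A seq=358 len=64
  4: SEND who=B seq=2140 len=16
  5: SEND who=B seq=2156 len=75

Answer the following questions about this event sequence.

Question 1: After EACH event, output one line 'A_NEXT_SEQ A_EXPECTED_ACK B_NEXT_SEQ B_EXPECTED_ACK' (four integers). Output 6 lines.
0 2140 2140 0
193 2140 2140 193
358 2140 2140 193
422 2140 2140 193
422 2156 2156 193
422 2231 2231 193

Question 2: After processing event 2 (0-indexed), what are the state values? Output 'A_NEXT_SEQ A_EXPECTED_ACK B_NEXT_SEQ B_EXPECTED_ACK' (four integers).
After event 0: A_seq=0 A_ack=2140 B_seq=2140 B_ack=0
After event 1: A_seq=193 A_ack=2140 B_seq=2140 B_ack=193
After event 2: A_seq=358 A_ack=2140 B_seq=2140 B_ack=193

358 2140 2140 193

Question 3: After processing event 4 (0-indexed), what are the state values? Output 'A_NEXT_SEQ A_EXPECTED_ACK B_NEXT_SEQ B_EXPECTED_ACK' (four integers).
After event 0: A_seq=0 A_ack=2140 B_seq=2140 B_ack=0
After event 1: A_seq=193 A_ack=2140 B_seq=2140 B_ack=193
After event 2: A_seq=358 A_ack=2140 B_seq=2140 B_ack=193
After event 3: A_seq=422 A_ack=2140 B_seq=2140 B_ack=193
After event 4: A_seq=422 A_ack=2156 B_seq=2156 B_ack=193

422 2156 2156 193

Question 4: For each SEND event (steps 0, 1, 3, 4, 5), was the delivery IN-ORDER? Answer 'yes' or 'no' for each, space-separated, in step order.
Step 0: SEND seq=2000 -> in-order
Step 1: SEND seq=0 -> in-order
Step 3: SEND seq=358 -> out-of-order
Step 4: SEND seq=2140 -> in-order
Step 5: SEND seq=2156 -> in-order

Answer: yes yes no yes yes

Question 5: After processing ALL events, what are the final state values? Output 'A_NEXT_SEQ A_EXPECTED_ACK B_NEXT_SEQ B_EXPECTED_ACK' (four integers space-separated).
Answer: 422 2231 2231 193

Derivation:
After event 0: A_seq=0 A_ack=2140 B_seq=2140 B_ack=0
After event 1: A_seq=193 A_ack=2140 B_seq=2140 B_ack=193
After event 2: A_seq=358 A_ack=2140 B_seq=2140 B_ack=193
After event 3: A_seq=422 A_ack=2140 B_seq=2140 B_ack=193
After event 4: A_seq=422 A_ack=2156 B_seq=2156 B_ack=193
After event 5: A_seq=422 A_ack=2231 B_seq=2231 B_ack=193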